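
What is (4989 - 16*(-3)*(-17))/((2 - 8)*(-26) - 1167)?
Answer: -1391/337 ≈ -4.1276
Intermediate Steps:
(4989 - 16*(-3)*(-17))/((2 - 8)*(-26) - 1167) = (4989 + 48*(-17))/(-6*(-26) - 1167) = (4989 - 816)/(156 - 1167) = 4173/(-1011) = 4173*(-1/1011) = -1391/337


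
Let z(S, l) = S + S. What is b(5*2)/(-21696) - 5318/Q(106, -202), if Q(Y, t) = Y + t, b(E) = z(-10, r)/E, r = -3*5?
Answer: 600935/10848 ≈ 55.396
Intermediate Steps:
r = -15
z(S, l) = 2*S
b(E) = -20/E (b(E) = (2*(-10))/E = -20/E)
b(5*2)/(-21696) - 5318/Q(106, -202) = -20/(5*2)/(-21696) - 5318/(106 - 202) = -20/10*(-1/21696) - 5318/(-96) = -20*⅒*(-1/21696) - 5318*(-1/96) = -2*(-1/21696) + 2659/48 = 1/10848 + 2659/48 = 600935/10848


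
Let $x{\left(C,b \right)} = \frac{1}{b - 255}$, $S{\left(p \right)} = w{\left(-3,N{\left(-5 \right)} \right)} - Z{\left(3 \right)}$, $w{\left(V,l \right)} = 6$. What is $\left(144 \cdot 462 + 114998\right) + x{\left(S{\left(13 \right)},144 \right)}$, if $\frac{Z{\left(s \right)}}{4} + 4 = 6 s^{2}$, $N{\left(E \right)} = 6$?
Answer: $\frac{20149385}{111} \approx 1.8153 \cdot 10^{5}$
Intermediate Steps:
$Z{\left(s \right)} = -16 + 24 s^{2}$ ($Z{\left(s \right)} = -16 + 4 \cdot 6 s^{2} = -16 + 24 s^{2}$)
$S{\left(p \right)} = -194$ ($S{\left(p \right)} = 6 - \left(-16 + 24 \cdot 3^{2}\right) = 6 - \left(-16 + 24 \cdot 9\right) = 6 - \left(-16 + 216\right) = 6 - 200 = -194$)
$x{\left(C,b \right)} = \frac{1}{-255 + b}$ ($x{\left(C,b \right)} = \frac{1}{b - 255} = \frac{1}{-255 + b}$)
$\left(144 \cdot 462 + 114998\right) + x{\left(S{\left(13 \right)},144 \right)} = \left(144 \cdot 462 + 114998\right) + \frac{1}{-255 + 144} = \left(66528 + 114998\right) + \frac{1}{-111} = 181526 - \frac{1}{111} = \frac{20149385}{111}$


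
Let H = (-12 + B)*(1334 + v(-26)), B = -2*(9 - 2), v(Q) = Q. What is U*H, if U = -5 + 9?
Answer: -136032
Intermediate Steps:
U = 4
B = -14 (B = -2*7 = -14)
H = -34008 (H = (-12 - 14)*(1334 - 26) = -26*1308 = -34008)
U*H = 4*(-34008) = -136032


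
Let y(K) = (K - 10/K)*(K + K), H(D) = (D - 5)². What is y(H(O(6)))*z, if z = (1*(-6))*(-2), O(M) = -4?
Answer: 157224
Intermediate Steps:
H(D) = (-5 + D)²
y(K) = 2*K*(K - 10/K) (y(K) = (K - 10/K)*(2*K) = 2*K*(K - 10/K))
z = 12 (z = -6*(-2) = 12)
y(H(O(6)))*z = (-20 + 2*((-5 - 4)²)²)*12 = (-20 + 2*((-9)²)²)*12 = (-20 + 2*81²)*12 = (-20 + 2*6561)*12 = (-20 + 13122)*12 = 13102*12 = 157224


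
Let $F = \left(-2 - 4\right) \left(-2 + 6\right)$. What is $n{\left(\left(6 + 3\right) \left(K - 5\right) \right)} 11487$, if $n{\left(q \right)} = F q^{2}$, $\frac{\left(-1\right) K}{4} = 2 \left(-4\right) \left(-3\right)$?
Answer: $-227795756328$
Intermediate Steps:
$K = -96$ ($K = - 4 \cdot 2 \left(-4\right) \left(-3\right) = - 4 \left(\left(-8\right) \left(-3\right)\right) = \left(-4\right) 24 = -96$)
$F = -24$ ($F = \left(-6\right) 4 = -24$)
$n{\left(q \right)} = - 24 q^{2}$
$n{\left(\left(6 + 3\right) \left(K - 5\right) \right)} 11487 = - 24 \left(\left(6 + 3\right) \left(-96 - 5\right)\right)^{2} \cdot 11487 = - 24 \left(9 \left(-101\right)\right)^{2} \cdot 11487 = - 24 \left(-909\right)^{2} \cdot 11487 = \left(-24\right) 826281 \cdot 11487 = \left(-19830744\right) 11487 = -227795756328$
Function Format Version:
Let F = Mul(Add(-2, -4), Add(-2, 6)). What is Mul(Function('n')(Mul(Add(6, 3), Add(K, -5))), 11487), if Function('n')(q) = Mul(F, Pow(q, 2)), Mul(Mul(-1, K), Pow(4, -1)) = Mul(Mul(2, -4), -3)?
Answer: -227795756328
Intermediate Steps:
K = -96 (K = Mul(-4, Mul(Mul(2, -4), -3)) = Mul(-4, Mul(-8, -3)) = Mul(-4, 24) = -96)
F = -24 (F = Mul(-6, 4) = -24)
Function('n')(q) = Mul(-24, Pow(q, 2))
Mul(Function('n')(Mul(Add(6, 3), Add(K, -5))), 11487) = Mul(Mul(-24, Pow(Mul(Add(6, 3), Add(-96, -5)), 2)), 11487) = Mul(Mul(-24, Pow(Mul(9, -101), 2)), 11487) = Mul(Mul(-24, Pow(-909, 2)), 11487) = Mul(Mul(-24, 826281), 11487) = Mul(-19830744, 11487) = -227795756328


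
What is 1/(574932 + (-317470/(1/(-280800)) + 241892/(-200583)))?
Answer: 200583/17881202392151464 ≈ 1.1218e-11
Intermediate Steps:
1/(574932 + (-317470/(1/(-280800)) + 241892/(-200583))) = 1/(574932 + (-317470/(-1/280800) + 241892*(-1/200583))) = 1/(574932 + (-317470*(-280800) - 241892/200583)) = 1/(574932 + (89145576000 - 241892/200583)) = 1/(574932 + 17881087070566108/200583) = 1/(17881202392151464/200583) = 200583/17881202392151464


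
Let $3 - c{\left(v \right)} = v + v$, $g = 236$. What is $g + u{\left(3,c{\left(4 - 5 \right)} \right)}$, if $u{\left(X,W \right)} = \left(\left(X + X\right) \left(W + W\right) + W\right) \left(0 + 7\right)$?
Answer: $691$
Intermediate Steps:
$c{\left(v \right)} = 3 - 2 v$ ($c{\left(v \right)} = 3 - \left(v + v\right) = 3 - 2 v$)
$u{\left(X,W \right)} = 7 W + 28 W X$ ($u{\left(X,W \right)} = \left(2 X 2 W + W\right) 7 = \left(4 W X + W\right) 7 = \left(W + 4 W X\right) 7 = 7 W + 28 W X$)
$g + u{\left(3,c{\left(4 - 5 \right)} \right)} = 236 + 7 \left(3 - 2 \left(4 - 5\right)\right) \left(1 + 4 \cdot 3\right) = 236 + 7 \left(3 - -2\right) \left(1 + 12\right) = 236 + 7 \left(3 + 2\right) 13 = 236 + 7 \cdot 5 \cdot 13 = 236 + 455 = 691$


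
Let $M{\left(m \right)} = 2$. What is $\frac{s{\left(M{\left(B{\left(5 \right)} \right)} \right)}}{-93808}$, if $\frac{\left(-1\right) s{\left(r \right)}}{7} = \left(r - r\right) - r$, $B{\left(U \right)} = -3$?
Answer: $- \frac{7}{46904} \approx -0.00014924$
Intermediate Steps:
$s{\left(r \right)} = 7 r$ ($s{\left(r \right)} = - 7 \left(\left(r - r\right) - r\right) = - 7 \left(0 - r\right) = - 7 \left(- r\right) = 7 r$)
$\frac{s{\left(M{\left(B{\left(5 \right)} \right)} \right)}}{-93808} = \frac{7 \cdot 2}{-93808} = 14 \left(- \frac{1}{93808}\right) = - \frac{7}{46904}$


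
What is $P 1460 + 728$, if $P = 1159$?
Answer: $1692868$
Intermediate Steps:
$P 1460 + 728 = 1159 \cdot 1460 + 728 = 1692140 + 728 = 1692868$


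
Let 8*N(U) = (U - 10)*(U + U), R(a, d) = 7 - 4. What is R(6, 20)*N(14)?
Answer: 42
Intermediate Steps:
R(a, d) = 3
N(U) = U*(-10 + U)/4 (N(U) = ((U - 10)*(U + U))/8 = ((-10 + U)*(2*U))/8 = (2*U*(-10 + U))/8 = U*(-10 + U)/4)
R(6, 20)*N(14) = 3*((¼)*14*(-10 + 14)) = 3*((¼)*14*4) = 3*14 = 42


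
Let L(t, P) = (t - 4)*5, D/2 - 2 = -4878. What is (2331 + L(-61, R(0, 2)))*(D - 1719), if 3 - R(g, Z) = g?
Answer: -23010826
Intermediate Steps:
D = -9752 (D = 4 + 2*(-4878) = 4 - 9756 = -9752)
R(g, Z) = 3 - g
L(t, P) = -20 + 5*t (L(t, P) = (-4 + t)*5 = -20 + 5*t)
(2331 + L(-61, R(0, 2)))*(D - 1719) = (2331 + (-20 + 5*(-61)))*(-9752 - 1719) = (2331 + (-20 - 305))*(-11471) = (2331 - 325)*(-11471) = 2006*(-11471) = -23010826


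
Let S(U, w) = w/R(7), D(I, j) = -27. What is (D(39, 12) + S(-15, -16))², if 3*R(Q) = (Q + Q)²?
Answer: 1782225/2401 ≈ 742.28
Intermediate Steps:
R(Q) = 4*Q²/3 (R(Q) = (Q + Q)²/3 = (2*Q)²/3 = (4*Q²)/3 = 4*Q²/3)
S(U, w) = 3*w/196 (S(U, w) = w/(((4/3)*7²)) = w/(((4/3)*49)) = w/(196/3) = w*(3/196) = 3*w/196)
(D(39, 12) + S(-15, -16))² = (-27 + (3/196)*(-16))² = (-27 - 12/49)² = (-1335/49)² = 1782225/2401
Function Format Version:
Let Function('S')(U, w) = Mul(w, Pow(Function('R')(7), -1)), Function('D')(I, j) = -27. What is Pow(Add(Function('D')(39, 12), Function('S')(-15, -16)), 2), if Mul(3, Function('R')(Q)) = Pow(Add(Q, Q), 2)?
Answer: Rational(1782225, 2401) ≈ 742.28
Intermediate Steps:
Function('R')(Q) = Mul(Rational(4, 3), Pow(Q, 2)) (Function('R')(Q) = Mul(Rational(1, 3), Pow(Add(Q, Q), 2)) = Mul(Rational(1, 3), Pow(Mul(2, Q), 2)) = Mul(Rational(1, 3), Mul(4, Pow(Q, 2))) = Mul(Rational(4, 3), Pow(Q, 2)))
Function('S')(U, w) = Mul(Rational(3, 196), w) (Function('S')(U, w) = Mul(w, Pow(Mul(Rational(4, 3), Pow(7, 2)), -1)) = Mul(w, Pow(Mul(Rational(4, 3), 49), -1)) = Mul(w, Pow(Rational(196, 3), -1)) = Mul(w, Rational(3, 196)) = Mul(Rational(3, 196), w))
Pow(Add(Function('D')(39, 12), Function('S')(-15, -16)), 2) = Pow(Add(-27, Mul(Rational(3, 196), -16)), 2) = Pow(Add(-27, Rational(-12, 49)), 2) = Pow(Rational(-1335, 49), 2) = Rational(1782225, 2401)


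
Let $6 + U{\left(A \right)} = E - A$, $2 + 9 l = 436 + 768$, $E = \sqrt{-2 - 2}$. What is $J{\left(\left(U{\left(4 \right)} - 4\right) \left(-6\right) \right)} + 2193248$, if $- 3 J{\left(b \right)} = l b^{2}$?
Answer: $1885536 + \frac{269248 i}{3} \approx 1.8855 \cdot 10^{6} + 89749.0 i$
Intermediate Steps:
$E = 2 i$ ($E = \sqrt{-4} = 2 i \approx 2.0 i$)
$l = \frac{1202}{9}$ ($l = - \frac{2}{9} + \frac{436 + 768}{9} = - \frac{2}{9} + \frac{1}{9} \cdot 1204 = - \frac{2}{9} + \frac{1204}{9} = \frac{1202}{9} \approx 133.56$)
$U{\left(A \right)} = -6 - A + 2 i$ ($U{\left(A \right)} = -6 - \left(A - 2 i\right) = -6 - A + 2 i$)
$J{\left(b \right)} = - \frac{1202 b^{2}}{27}$ ($J{\left(b \right)} = - \frac{\frac{1202}{9} b^{2}}{3} = - \frac{1202 b^{2}}{27}$)
$J{\left(\left(U{\left(4 \right)} - 4\right) \left(-6\right) \right)} + 2193248 = - \frac{1202 \left(\left(\left(-6 - 4 + 2 i\right) - 4\right) \left(-6\right)\right)^{2}}{27} + 2193248 = - \frac{1202 \left(\left(\left(-10 + 2 i\right) - 4\right) \left(-6\right)\right)^{2}}{27} + 2193248 = - \frac{1202 \left(\left(-14 + 2 i\right) \left(-6\right)\right)^{2}}{27} + 2193248 = - \frac{1202 \left(84 - 12 i\right)^{2}}{27} + 2193248 = 2193248 - \frac{1202 \left(84 - 12 i\right)^{2}}{27}$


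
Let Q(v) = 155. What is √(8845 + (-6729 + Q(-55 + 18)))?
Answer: √2271 ≈ 47.655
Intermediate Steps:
√(8845 + (-6729 + Q(-55 + 18))) = √(8845 + (-6729 + 155)) = √(8845 - 6574) = √2271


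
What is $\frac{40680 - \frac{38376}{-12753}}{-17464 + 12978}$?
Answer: $- \frac{2217224}{244487} \approx -9.0689$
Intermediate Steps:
$\frac{40680 - \frac{38376}{-12753}}{-17464 + 12978} = \frac{40680 - - \frac{328}{109}}{-4486} = \left(40680 + \frac{328}{109}\right) \left(- \frac{1}{4486}\right) = \frac{4434448}{109} \left(- \frac{1}{4486}\right) = - \frac{2217224}{244487}$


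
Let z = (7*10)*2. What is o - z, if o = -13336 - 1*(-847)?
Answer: -12629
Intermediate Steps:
z = 140 (z = 70*2 = 140)
o = -12489 (o = -13336 + 847 = -12489)
o - z = -12489 - 1*140 = -12489 - 140 = -12629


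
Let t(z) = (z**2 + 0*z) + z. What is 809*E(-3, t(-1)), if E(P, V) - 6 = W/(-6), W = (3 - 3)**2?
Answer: 4854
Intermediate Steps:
W = 0 (W = 0**2 = 0)
t(z) = z + z**2 (t(z) = (z**2 + 0) + z = z**2 + z = z + z**2)
E(P, V) = 6 (E(P, V) = 6 + 0/(-6) = 6 + 0*(-1/6) = 6 + 0 = 6)
809*E(-3, t(-1)) = 809*6 = 4854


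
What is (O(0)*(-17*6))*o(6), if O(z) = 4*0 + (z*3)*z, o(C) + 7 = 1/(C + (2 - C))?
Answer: 0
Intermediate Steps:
o(C) = -13/2 (o(C) = -7 + 1/(C + (2 - C)) = -7 + 1/2 = -13/2)
O(z) = 3*z**2 (O(z) = 0 + (3*z)*z = 0 + 3*z**2 = 3*z**2)
(O(0)*(-17*6))*o(6) = ((3*0**2)*(-17*6))*(-13/2) = ((3*0)*(-102))*(-13/2) = (0*(-102))*(-13/2) = 0*(-13/2) = 0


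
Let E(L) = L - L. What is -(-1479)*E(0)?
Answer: 0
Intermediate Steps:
E(L) = 0
-(-1479)*E(0) = -(-1479)*0 = -1479*0 = 0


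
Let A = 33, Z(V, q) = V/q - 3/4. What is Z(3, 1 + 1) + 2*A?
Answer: 267/4 ≈ 66.750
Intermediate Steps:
Z(V, q) = -¾ + V/q (Z(V, q) = V/q - 3*¼ = V/q - ¾ = -¾ + V/q)
Z(3, 1 + 1) + 2*A = (-¾ + 3/(1 + 1)) + 2*33 = (-¾ + 3/2) + 66 = ¾ + 66 = 267/4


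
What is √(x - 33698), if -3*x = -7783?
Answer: I*√279933/3 ≈ 176.36*I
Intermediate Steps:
x = 7783/3 (x = -⅓*(-7783) = 7783/3 ≈ 2594.3)
√(x - 33698) = √(7783/3 - 33698) = √(-93311/3) = I*√279933/3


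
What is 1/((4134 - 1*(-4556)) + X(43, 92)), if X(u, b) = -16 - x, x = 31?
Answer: 1/8643 ≈ 0.00011570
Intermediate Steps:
X(u, b) = -47 (X(u, b) = -16 - 1*31 = -16 - 31 = -47)
1/((4134 - 1*(-4556)) + X(43, 92)) = 1/((4134 - 1*(-4556)) - 47) = 1/((4134 + 4556) - 47) = 1/(8690 - 47) = 1/8643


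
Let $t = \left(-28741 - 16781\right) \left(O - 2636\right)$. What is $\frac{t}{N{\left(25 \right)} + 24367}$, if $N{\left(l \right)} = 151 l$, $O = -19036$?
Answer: $\frac{493276392}{14071} \approx 35056.0$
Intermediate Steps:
$t = 986552784$ ($t = \left(-28741 - 16781\right) \left(-19036 - 2636\right) = \left(-45522\right) \left(-21672\right) = 986552784$)
$\frac{t}{N{\left(25 \right)} + 24367} = \frac{986552784}{151 \cdot 25 + 24367} = \frac{986552784}{3775 + 24367} = \frac{986552784}{28142} = 986552784 \cdot \frac{1}{28142} = \frac{493276392}{14071}$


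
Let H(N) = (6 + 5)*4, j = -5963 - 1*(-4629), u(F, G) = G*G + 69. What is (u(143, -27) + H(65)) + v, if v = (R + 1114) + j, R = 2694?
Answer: 3316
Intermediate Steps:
u(F, G) = 69 + G² (u(F, G) = G² + 69 = 69 + G²)
j = -1334 (j = -5963 + 4629 = -1334)
H(N) = 44 (H(N) = 11*4 = 44)
v = 2474 (v = (2694 + 1114) - 1334 = 3808 - 1334 = 2474)
(u(143, -27) + H(65)) + v = ((69 + (-27)²) + 44) + 2474 = ((69 + 729) + 44) + 2474 = (798 + 44) + 2474 = 842 + 2474 = 3316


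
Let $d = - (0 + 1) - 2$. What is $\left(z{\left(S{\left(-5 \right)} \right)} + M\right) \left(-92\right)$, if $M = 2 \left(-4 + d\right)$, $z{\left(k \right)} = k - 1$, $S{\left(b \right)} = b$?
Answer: $1840$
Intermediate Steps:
$z{\left(k \right)} = -1 + k$
$d = -3$ ($d = \left(-1\right) 1 - 2 = -1 - 2 = -3$)
$M = -14$ ($M = 2 \left(-4 - 3\right) = 2 \left(-7\right) = -14$)
$\left(z{\left(S{\left(-5 \right)} \right)} + M\right) \left(-92\right) = \left(\left(-1 - 5\right) - 14\right) \left(-92\right) = \left(-6 - 14\right) \left(-92\right) = \left(-20\right) \left(-92\right) = 1840$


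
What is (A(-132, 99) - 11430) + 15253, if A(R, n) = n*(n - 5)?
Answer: 13129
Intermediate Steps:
A(R, n) = n*(-5 + n)
(A(-132, 99) - 11430) + 15253 = (99*(-5 + 99) - 11430) + 15253 = (99*94 - 11430) + 15253 = (9306 - 11430) + 15253 = -2124 + 15253 = 13129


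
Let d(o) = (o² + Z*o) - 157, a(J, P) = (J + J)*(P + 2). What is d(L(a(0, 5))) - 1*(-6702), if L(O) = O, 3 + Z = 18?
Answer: 6545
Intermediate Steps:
Z = 15 (Z = -3 + 18 = 15)
a(J, P) = 2*J*(2 + P) (a(J, P) = (2*J)*(2 + P) = 2*J*(2 + P))
d(o) = -157 + o² + 15*o (d(o) = (o² + 15*o) - 157 = -157 + o² + 15*o)
d(L(a(0, 5))) - 1*(-6702) = (-157 + (2*0*(2 + 5))² + 15*(2*0*(2 + 5))) - 1*(-6702) = (-157 + (2*0*7)² + 15*(2*0*7)) + 6702 = (-157 + 0² + 15*0) + 6702 = (-157 + 0 + 0) + 6702 = -157 + 6702 = 6545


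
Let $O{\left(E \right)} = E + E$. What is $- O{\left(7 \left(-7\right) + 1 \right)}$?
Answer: $96$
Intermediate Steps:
$O{\left(E \right)} = 2 E$
$- O{\left(7 \left(-7\right) + 1 \right)} = - 2 \left(7 \left(-7\right) + 1\right) = - 2 \left(-49 + 1\right) = - 2 \left(-48\right) = \left(-1\right) \left(-96\right) = 96$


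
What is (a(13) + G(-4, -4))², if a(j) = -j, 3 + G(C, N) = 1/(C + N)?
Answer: 16641/64 ≈ 260.02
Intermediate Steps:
G(C, N) = -3 + 1/(C + N)
(a(13) + G(-4, -4))² = (-1*13 + (1 - 3*(-4) - 3*(-4))/(-4 - 4))² = (-13 + (1 + 12 + 12)/(-8))² = (-13 - ⅛*25)² = (-13 - 25/8)² = (-129/8)² = 16641/64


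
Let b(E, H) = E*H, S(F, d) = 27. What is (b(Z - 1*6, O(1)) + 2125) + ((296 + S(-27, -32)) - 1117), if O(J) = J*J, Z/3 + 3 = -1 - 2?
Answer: 1307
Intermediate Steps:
Z = -18 (Z = -9 + 3*(-1 - 2) = -9 + 3*(-3) = -9 - 9 = -18)
O(J) = J²
(b(Z - 1*6, O(1)) + 2125) + ((296 + S(-27, -32)) - 1117) = ((-18 - 1*6)*1² + 2125) + ((296 + 27) - 1117) = ((-18 - 6)*1 + 2125) + (323 - 1117) = (-24*1 + 2125) - 794 = (-24 + 2125) - 794 = 2101 - 794 = 1307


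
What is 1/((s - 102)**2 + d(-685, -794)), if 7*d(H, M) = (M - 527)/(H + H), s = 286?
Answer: 9590/324680361 ≈ 2.9537e-5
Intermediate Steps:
d(H, M) = (-527 + M)/(14*H) (d(H, M) = ((M - 527)/(H + H))/7 = ((-527 + M)/((2*H)))/7 = ((-527 + M)*(1/(2*H)))/7 = ((-527 + M)/(2*H))/7 = (-527 + M)/(14*H))
1/((s - 102)**2 + d(-685, -794)) = 1/((286 - 102)**2 + (1/14)*(-527 - 794)/(-685)) = 1/(184**2 + (1/14)*(-1/685)*(-1321)) = 1/(33856 + 1321/9590) = 1/(324680361/9590) = 9590/324680361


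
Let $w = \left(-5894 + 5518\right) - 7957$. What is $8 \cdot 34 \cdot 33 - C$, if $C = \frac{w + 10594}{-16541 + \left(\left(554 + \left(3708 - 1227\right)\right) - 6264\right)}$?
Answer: $\frac{177457781}{19770} \approx 8976.1$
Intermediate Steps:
$w = -8333$ ($w = -376 - 7957 = -8333$)
$C = - \frac{2261}{19770}$ ($C = \frac{-8333 + 10594}{-16541 + \left(\left(554 + \left(3708 - 1227\right)\right) - 6264\right)} = \frac{2261}{-16541 + \left(\left(554 + 2481\right) - 6264\right)} = \frac{2261}{-16541 + \left(3035 - 6264\right)} = \frac{2261}{-16541 - 3229} = \frac{2261}{-19770} = 2261 \left(- \frac{1}{19770}\right) = - \frac{2261}{19770} \approx -0.11437$)
$8 \cdot 34 \cdot 33 - C = 8 \cdot 34 \cdot 33 - - \frac{2261}{19770} = 272 \cdot 33 + \frac{2261}{19770} = 8976 + \frac{2261}{19770} = \frac{177457781}{19770}$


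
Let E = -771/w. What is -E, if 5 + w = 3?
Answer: -771/2 ≈ -385.50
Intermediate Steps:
w = -2 (w = -5 + 3 = -2)
E = 771/2 (E = -771/(-2) = -771*(-½) = 771/2 ≈ 385.50)
-E = -1*771/2 = -771/2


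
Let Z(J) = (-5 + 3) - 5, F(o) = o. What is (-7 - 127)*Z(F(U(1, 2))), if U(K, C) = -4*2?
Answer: 938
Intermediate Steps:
U(K, C) = -8
Z(J) = -7 (Z(J) = -2 - 5 = -7)
(-7 - 127)*Z(F(U(1, 2))) = (-7 - 127)*(-7) = -134*(-7) = 938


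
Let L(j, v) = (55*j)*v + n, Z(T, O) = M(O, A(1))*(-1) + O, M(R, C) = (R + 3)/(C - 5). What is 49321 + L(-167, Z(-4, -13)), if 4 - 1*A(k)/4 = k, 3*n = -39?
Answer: 1089141/7 ≈ 1.5559e+5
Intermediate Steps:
n = -13 (n = (⅓)*(-39) = -13)
A(k) = 16 - 4*k
M(R, C) = (3 + R)/(-5 + C)
Z(T, O) = -3/7 + 6*O/7 (Z(T, O) = ((3 + O)/(-5 + (16 - 4*1)))*(-1) + O = ((3 + O)/(-5 + (16 - 4)))*(-1) + O = ((3 + O)/(-5 + 12))*(-1) + O = ((3 + O)/7)*(-1) + O = (3/7 + O/7)*(-1) + O = (-3/7 - O/7) + O = -3/7 + 6*O/7)
L(j, v) = -13 + 55*j*v (L(j, v) = (55*j)*v - 13 = 55*j*v - 13 = -13 + 55*j*v)
49321 + L(-167, Z(-4, -13)) = 49321 + (-13 + 55*(-167)*(-3/7 + (6/7)*(-13))) = 49321 + (-13 + 55*(-167)*(-3/7 - 78/7)) = 49321 + (-13 + 55*(-167)*(-81/7)) = 49321 + (-13 + 743985/7) = 49321 + 743894/7 = 1089141/7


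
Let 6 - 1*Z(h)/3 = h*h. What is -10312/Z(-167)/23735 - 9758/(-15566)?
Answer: 9686890842481/15452438363745 ≈ 0.62688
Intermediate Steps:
Z(h) = 18 - 3*h² (Z(h) = 18 - 3*h*h = 18 - 3*h²)
-10312/Z(-167)/23735 - 9758/(-15566) = -10312/(18 - 3*(-167)²)/23735 - 9758/(-15566) = -10312/(18 - 3*27889)*(1/23735) - 9758*(-1/15566) = -10312/(18 - 83667)*(1/23735) + 4879/7783 = -10312/(-83649)*(1/23735) + 4879/7783 = -10312*(-1/83649)*(1/23735) + 4879/7783 = (10312/83649)*(1/23735) + 4879/7783 = 10312/1985409015 + 4879/7783 = 9686890842481/15452438363745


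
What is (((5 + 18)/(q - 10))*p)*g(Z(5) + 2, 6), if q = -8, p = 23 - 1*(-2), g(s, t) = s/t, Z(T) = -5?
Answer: 575/36 ≈ 15.972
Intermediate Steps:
p = 25 (p = 23 + 2 = 25)
(((5 + 18)/(q - 10))*p)*g(Z(5) + 2, 6) = (((5 + 18)/(-8 - 10))*25)*((-5 + 2)/6) = ((23/(-18))*25)*(-3*⅙) = ((23*(-1/18))*25)*(-½) = -23/18*25*(-½) = -575/18*(-½) = 575/36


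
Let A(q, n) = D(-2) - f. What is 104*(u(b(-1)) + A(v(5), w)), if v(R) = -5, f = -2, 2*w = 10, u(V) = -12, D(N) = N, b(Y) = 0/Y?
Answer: -1248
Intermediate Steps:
b(Y) = 0
w = 5 (w = (½)*10 = 5)
A(q, n) = 0 (A(q, n) = -2 - 1*(-2) = -2 + 2 = 0)
104*(u(b(-1)) + A(v(5), w)) = 104*(-12 + 0) = 104*(-12) = -1248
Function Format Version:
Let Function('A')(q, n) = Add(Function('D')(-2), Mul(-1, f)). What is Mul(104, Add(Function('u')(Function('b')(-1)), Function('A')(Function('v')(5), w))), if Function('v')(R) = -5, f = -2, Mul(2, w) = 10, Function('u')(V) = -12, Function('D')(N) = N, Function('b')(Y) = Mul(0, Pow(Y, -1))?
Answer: -1248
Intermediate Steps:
Function('b')(Y) = 0
w = 5 (w = Mul(Rational(1, 2), 10) = 5)
Function('A')(q, n) = 0 (Function('A')(q, n) = Add(-2, Mul(-1, -2)) = Add(-2, 2) = 0)
Mul(104, Add(Function('u')(Function('b')(-1)), Function('A')(Function('v')(5), w))) = Mul(104, Add(-12, 0)) = Mul(104, -12) = -1248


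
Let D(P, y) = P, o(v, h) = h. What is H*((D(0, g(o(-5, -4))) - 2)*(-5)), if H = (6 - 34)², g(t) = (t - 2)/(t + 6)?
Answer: 7840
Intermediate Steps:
g(t) = (-2 + t)/(6 + t)
H = 784 (H = (-28)² = 784)
H*((D(0, g(o(-5, -4))) - 2)*(-5)) = 784*((0 - 2)*(-5)) = 784*(-2*(-5)) = 784*10 = 7840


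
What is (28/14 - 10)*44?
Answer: -352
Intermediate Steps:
(28/14 - 10)*44 = (28*(1/14) - 10)*44 = (2 - 10)*44 = -8*44 = -352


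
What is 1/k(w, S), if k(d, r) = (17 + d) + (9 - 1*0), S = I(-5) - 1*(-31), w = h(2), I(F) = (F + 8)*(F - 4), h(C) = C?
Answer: 1/28 ≈ 0.035714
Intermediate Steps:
I(F) = (-4 + F)*(8 + F) (I(F) = (8 + F)*(-4 + F) = (-4 + F)*(8 + F))
w = 2
S = 4 (S = (-32 + (-5)**2 + 4*(-5)) - 1*(-31) = (-32 + 25 - 20) + 31 = -27 + 31 = 4)
k(d, r) = 26 + d (k(d, r) = (17 + d) + (9 + 0) = (17 + d) + 9 = 26 + d)
1/k(w, S) = 1/(26 + 2) = 1/28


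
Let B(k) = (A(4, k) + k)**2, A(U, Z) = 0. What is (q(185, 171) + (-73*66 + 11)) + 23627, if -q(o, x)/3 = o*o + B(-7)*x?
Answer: -108992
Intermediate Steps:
B(k) = k**2 (B(k) = (0 + k)**2 = k**2)
q(o, x) = -147*x - 3*o**2 (q(o, x) = -3*(o*o + (-7)**2*x) = -3*(o**2 + 49*x) = -147*x - 3*o**2)
(q(185, 171) + (-73*66 + 11)) + 23627 = ((-147*171 - 3*185**2) + (-73*66 + 11)) + 23627 = ((-25137 - 3*34225) + (-4818 + 11)) + 23627 = ((-25137 - 102675) - 4807) + 23627 = (-127812 - 4807) + 23627 = -132619 + 23627 = -108992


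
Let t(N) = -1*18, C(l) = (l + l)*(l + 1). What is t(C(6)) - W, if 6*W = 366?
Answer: -79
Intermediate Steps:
W = 61 (W = (⅙)*366 = 61)
C(l) = 2*l*(1 + l) (C(l) = (2*l)*(1 + l) = 2*l*(1 + l))
t(N) = -18
t(C(6)) - W = -18 - 1*61 = -18 - 61 = -79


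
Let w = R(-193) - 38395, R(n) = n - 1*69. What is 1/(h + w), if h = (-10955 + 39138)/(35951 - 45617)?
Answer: -9666/373686745 ≈ -2.5867e-5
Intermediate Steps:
R(n) = -69 + n (R(n) = n - 69 = -69 + n)
h = -28183/9666 (h = 28183/(-9666) = 28183*(-1/9666) = -28183/9666 ≈ -2.9157)
w = -38657 (w = (-69 - 193) - 38395 = -262 - 38395 = -38657)
1/(h + w) = 1/(-28183/9666 - 38657) = 1/(-373686745/9666) = -9666/373686745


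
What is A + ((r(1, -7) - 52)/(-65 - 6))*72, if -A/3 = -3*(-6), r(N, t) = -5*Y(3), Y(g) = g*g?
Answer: 3150/71 ≈ 44.366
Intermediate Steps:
Y(g) = g²
r(N, t) = -45 (r(N, t) = -5*3² = -5*9 = -45)
A = -54 (A = -(-9)*(-6) = -3*18 = -54)
A + ((r(1, -7) - 52)/(-65 - 6))*72 = -54 + ((-45 - 52)/(-65 - 6))*72 = -54 - 97/(-71)*72 = -54 - 97*(-1/71)*72 = -54 + (97/71)*72 = -54 + 6984/71 = 3150/71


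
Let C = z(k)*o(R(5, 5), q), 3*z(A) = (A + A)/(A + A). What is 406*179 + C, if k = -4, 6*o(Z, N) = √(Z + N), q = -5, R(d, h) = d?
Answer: 72674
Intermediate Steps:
o(Z, N) = √(N + Z)/6 (o(Z, N) = √(Z + N)/6 = √(N + Z)/6)
z(A) = ⅓ (z(A) = ((A + A)/(A + A))/3 = ((2*A)/((2*A)))/3 = ((2*A)*(1/(2*A)))/3 = (⅓)*1 = ⅓)
C = 0 (C = (√(-5 + 5)/6)/3 = (√0/6)/3 = ((⅙)*0)/3 = (⅓)*0 = 0)
406*179 + C = 406*179 + 0 = 72674 + 0 = 72674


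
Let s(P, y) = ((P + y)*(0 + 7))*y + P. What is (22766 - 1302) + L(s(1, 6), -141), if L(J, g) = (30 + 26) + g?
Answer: 21379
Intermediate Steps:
s(P, y) = P + y*(7*P + 7*y) (s(P, y) = ((P + y)*7)*y + P = (7*P + 7*y)*y + P = y*(7*P + 7*y) + P = P + y*(7*P + 7*y))
L(J, g) = 56 + g
(22766 - 1302) + L(s(1, 6), -141) = (22766 - 1302) + (56 - 141) = 21464 - 85 = 21379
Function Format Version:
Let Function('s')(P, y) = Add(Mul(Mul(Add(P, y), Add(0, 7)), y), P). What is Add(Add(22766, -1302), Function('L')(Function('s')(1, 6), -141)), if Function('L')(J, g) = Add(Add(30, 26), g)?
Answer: 21379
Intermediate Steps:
Function('s')(P, y) = Add(P, Mul(y, Add(Mul(7, P), Mul(7, y)))) (Function('s')(P, y) = Add(Mul(Mul(Add(P, y), 7), y), P) = Add(Mul(Add(Mul(7, P), Mul(7, y)), y), P) = Add(Mul(y, Add(Mul(7, P), Mul(7, y))), P) = Add(P, Mul(y, Add(Mul(7, P), Mul(7, y)))))
Function('L')(J, g) = Add(56, g)
Add(Add(22766, -1302), Function('L')(Function('s')(1, 6), -141)) = Add(Add(22766, -1302), Add(56, -141)) = Add(21464, -85) = 21379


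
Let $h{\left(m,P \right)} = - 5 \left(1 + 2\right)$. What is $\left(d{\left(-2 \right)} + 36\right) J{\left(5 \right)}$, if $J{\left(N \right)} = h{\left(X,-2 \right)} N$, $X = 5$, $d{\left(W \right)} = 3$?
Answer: $-2925$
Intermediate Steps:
$h{\left(m,P \right)} = -15$ ($h{\left(m,P \right)} = \left(-5\right) 3 = -15$)
$J{\left(N \right)} = - 15 N$
$\left(d{\left(-2 \right)} + 36\right) J{\left(5 \right)} = \left(3 + 36\right) \left(\left(-15\right) 5\right) = 39 \left(-75\right) = -2925$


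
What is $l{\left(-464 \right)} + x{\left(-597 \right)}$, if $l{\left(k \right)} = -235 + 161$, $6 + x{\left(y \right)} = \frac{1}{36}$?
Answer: $- \frac{2879}{36} \approx -79.972$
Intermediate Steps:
$x{\left(y \right)} = - \frac{215}{36}$ ($x{\left(y \right)} = -6 + \frac{1}{36} = - \frac{215}{36}$)
$l{\left(k \right)} = -74$
$l{\left(-464 \right)} + x{\left(-597 \right)} = -74 - \frac{215}{36} = - \frac{2879}{36}$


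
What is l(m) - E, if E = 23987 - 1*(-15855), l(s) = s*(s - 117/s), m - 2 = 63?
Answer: -35734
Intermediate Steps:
m = 65 (m = 2 + 63 = 65)
E = 39842 (E = 23987 + 15855 = 39842)
l(m) - E = (-117 + 65**2) - 1*39842 = (-117 + 4225) - 39842 = 4108 - 39842 = -35734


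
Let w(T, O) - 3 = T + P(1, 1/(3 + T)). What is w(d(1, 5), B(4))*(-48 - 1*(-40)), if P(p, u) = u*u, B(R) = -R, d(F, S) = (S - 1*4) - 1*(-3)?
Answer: -2752/49 ≈ -56.163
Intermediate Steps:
d(F, S) = -1 + S (d(F, S) = (S - 4) + 3 = (-4 + S) + 3 = -1 + S)
P(p, u) = u²
w(T, O) = 3 + T + (3 + T)⁻² (w(T, O) = 3 + (T + (1/(3 + T))²) = 3 + (T + (3 + T)⁻²) = 3 + T + (3 + T)⁻²)
w(d(1, 5), B(4))*(-48 - 1*(-40)) = (3 + (-1 + 5) + (3 + (-1 + 5))⁻²)*(-48 - 1*(-40)) = (3 + 4 + (3 + 4)⁻²)*(-48 + 40) = (3 + 4 + 7⁻²)*(-8) = (3 + 4 + 1/49)*(-8) = (344/49)*(-8) = -2752/49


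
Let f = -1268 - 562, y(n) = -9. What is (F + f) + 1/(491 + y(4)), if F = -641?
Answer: -1191021/482 ≈ -2471.0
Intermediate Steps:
f = -1830
(F + f) + 1/(491 + y(4)) = (-641 - 1830) + 1/(491 - 9) = -2471 + 1/482 = -1191021/482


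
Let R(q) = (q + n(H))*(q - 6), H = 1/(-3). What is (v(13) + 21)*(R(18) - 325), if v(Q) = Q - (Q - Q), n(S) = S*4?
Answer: -4250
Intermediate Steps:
H = -1/3 ≈ -0.33333
n(S) = 4*S
v(Q) = Q (v(Q) = Q - 1*0 = Q + 0 = Q)
R(q) = (-6 + q)*(-4/3 + q) (R(q) = (q + 4*(-1/3))*(q - 6) = (q - 4/3)*(-6 + q) = (-4/3 + q)*(-6 + q) = (-6 + q)*(-4/3 + q))
(v(13) + 21)*(R(18) - 325) = (13 + 21)*((8 + 18**2 - 22/3*18) - 325) = 34*((8 + 324 - 132) - 325) = 34*(200 - 325) = 34*(-125) = -4250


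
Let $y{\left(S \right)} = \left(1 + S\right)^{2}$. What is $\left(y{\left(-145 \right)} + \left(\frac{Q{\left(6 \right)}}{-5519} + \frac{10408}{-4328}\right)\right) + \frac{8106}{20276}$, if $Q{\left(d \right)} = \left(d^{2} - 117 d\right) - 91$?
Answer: $\frac{627618603269643}{30269827502} \approx 20734.0$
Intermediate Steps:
$Q{\left(d \right)} = -91 + d^{2} - 117 d$
$\left(y{\left(-145 \right)} + \left(\frac{Q{\left(6 \right)}}{-5519} + \frac{10408}{-4328}\right)\right) + \frac{8106}{20276} = \left(\left(1 - 145\right)^{2} + \left(\frac{-91 + 6^{2} - 702}{-5519} + \frac{10408}{-4328}\right)\right) + \frac{8106}{20276} = \left(\left(-144\right)^{2} + \left(\left(-91 + 36 - 702\right) \left(- \frac{1}{5519}\right) + 10408 \left(- \frac{1}{4328}\right)\right)\right) + 8106 \cdot \frac{1}{20276} = \left(20736 - \frac{6770682}{2985779}\right) + \frac{4053}{10138} = \frac{61906342662}{2985779} + \frac{4053}{10138} = \frac{627618603269643}{30269827502}$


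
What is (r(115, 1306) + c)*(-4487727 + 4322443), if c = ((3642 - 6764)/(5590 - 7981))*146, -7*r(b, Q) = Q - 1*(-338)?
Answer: 17475713440/2391 ≈ 7.3090e+6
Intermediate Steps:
r(b, Q) = -338/7 - Q/7 (r(b, Q) = -(Q - 1*(-338))/7 = -(Q + 338)/7 = -(338 + Q)/7 = -338/7 - Q/7)
c = 455812/2391 (c = -3122/(-2391)*146 = -3122*(-1/2391)*146 = (3122/2391)*146 = 455812/2391 ≈ 190.64)
(r(115, 1306) + c)*(-4487727 + 4322443) = ((-338/7 - ⅐*1306) + 455812/2391)*(-4487727 + 4322443) = ((-338/7 - 1306/7) + 455812/2391)*(-165284) = (-1644/7 + 455812/2391)*(-165284) = -740120/16737*(-165284) = 17475713440/2391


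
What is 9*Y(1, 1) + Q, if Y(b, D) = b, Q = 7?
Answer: 16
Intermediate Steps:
9*Y(1, 1) + Q = 9*1 + 7 = 9 + 7 = 16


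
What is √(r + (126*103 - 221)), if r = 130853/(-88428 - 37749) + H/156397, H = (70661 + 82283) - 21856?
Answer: 4*√310483862965886150393862/19733704269 ≈ 112.95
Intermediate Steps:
H = 131088 (H = 152944 - 21856 = 131088)
r = -3924726065/19733704269 (r = 130853/(-88428 - 37749) + 131088/156397 = 130853/(-126177) + 131088*(1/156397) = 130853*(-1/126177) + 131088/156397 = -130853/126177 + 131088/156397 = -3924726065/19733704269 ≈ -0.19888)
√(r + (126*103 - 221)) = √(-3924726065/19733704269 + (126*103 - 221)) = √(-3924726065/19733704269 + (12978 - 221)) = √(-3924726065/19733704269 + 12757) = √(251738940633568/19733704269) = 4*√310483862965886150393862/19733704269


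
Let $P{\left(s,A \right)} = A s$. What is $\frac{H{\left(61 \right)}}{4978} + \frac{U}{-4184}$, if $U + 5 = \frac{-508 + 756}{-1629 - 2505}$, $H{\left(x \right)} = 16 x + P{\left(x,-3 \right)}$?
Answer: $\frac{3455094503}{21525688392} \approx 0.16051$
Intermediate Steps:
$H{\left(x \right)} = 13 x$ ($H{\left(x \right)} = 16 x - 3 x = 13 x$)
$U = - \frac{10459}{2067}$ ($U = -5 + \frac{-508 + 756}{-1629 - 2505} = -5 + \frac{248}{-4134} = -5 + 248 \left(- \frac{1}{4134}\right) = -5 - \frac{124}{2067} = - \frac{10459}{2067} \approx -5.06$)
$\frac{H{\left(61 \right)}}{4978} + \frac{U}{-4184} = \frac{13 \cdot 61}{4978} - \frac{10459}{2067 \left(-4184\right)} = 793 \cdot \frac{1}{4978} - - \frac{10459}{8648328} = \frac{793}{4978} + \frac{10459}{8648328} = \frac{3455094503}{21525688392}$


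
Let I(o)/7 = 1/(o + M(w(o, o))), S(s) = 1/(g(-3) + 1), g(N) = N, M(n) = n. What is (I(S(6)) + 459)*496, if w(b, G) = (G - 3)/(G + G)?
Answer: 686464/3 ≈ 2.2882e+5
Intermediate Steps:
w(b, G) = (-3 + G)/(2*G) (w(b, G) = (-3 + G)/((2*G)) = (-3 + G)*(1/(2*G)) = (-3 + G)/(2*G))
S(s) = -½ (S(s) = 1/(-3 + 1) = 1/(-2) = -½)
I(o) = 7/(o + (-3 + o)/(2*o))
(I(S(6)) + 459)*496 = (14*(-½)/(-3 - ½ + 2*(-½)²) + 459)*496 = (14*(-½)/(-3 - ½ + 2*(¼)) + 459)*496 = (14*(-½)/(-3 - ½ + ½) + 459)*496 = (14*(-½)/(-3) + 459)*496 = (14*(-½)*(-⅓) + 459)*496 = (7/3 + 459)*496 = (1384/3)*496 = 686464/3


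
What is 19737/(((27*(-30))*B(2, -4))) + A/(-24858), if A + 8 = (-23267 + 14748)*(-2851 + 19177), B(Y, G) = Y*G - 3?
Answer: 7652494643/1367190 ≈ 5597.2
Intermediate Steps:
B(Y, G) = -3 + G*Y (B(Y, G) = G*Y - 3 = -3 + G*Y)
A = -139081202 (A = -8 + (-23267 + 14748)*(-2851 + 19177) = -8 - 8519*16326 = -8 - 139081194 = -139081202)
19737/(((27*(-30))*B(2, -4))) + A/(-24858) = 19737/(((27*(-30))*(-3 - 4*2))) - 139081202/(-24858) = 19737/((-810*(-3 - 8))) - 139081202*(-1/24858) = 19737/((-810*(-11))) + 69540601/12429 = 19737/8910 + 69540601/12429 = 19737*(1/8910) + 69540601/12429 = 731/330 + 69540601/12429 = 7652494643/1367190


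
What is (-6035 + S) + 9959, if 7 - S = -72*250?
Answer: 21931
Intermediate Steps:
S = 18007 (S = 7 - (-72)*250 = 7 - 1*(-18000) = 7 + 18000 = 18007)
(-6035 + S) + 9959 = (-6035 + 18007) + 9959 = 11972 + 9959 = 21931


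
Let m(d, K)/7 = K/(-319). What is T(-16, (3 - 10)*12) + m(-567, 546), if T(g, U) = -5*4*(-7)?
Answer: 40838/319 ≈ 128.02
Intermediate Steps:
m(d, K) = -7*K/319 (m(d, K) = 7*(K/(-319)) = 7*(K*(-1/319)) = 7*(-K/319) = -7*K/319)
T(g, U) = 140 (T(g, U) = -20*(-7) = 140)
T(-16, (3 - 10)*12) + m(-567, 546) = 140 - 7/319*546 = 140 - 3822/319 = 40838/319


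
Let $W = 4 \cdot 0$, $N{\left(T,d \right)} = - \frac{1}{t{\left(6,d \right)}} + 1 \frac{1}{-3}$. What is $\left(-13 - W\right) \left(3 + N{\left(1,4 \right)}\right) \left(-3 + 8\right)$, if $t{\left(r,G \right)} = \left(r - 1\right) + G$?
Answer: $- \frac{1495}{9} \approx -166.11$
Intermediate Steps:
$t{\left(r,G \right)} = -1 + G + r$ ($t{\left(r,G \right)} = \left(-1 + r\right) + G = -1 + G + r$)
$N{\left(T,d \right)} = - \frac{1}{3} - \frac{1}{5 + d}$ ($N{\left(T,d \right)} = - \frac{1}{-1 + d + 6} + 1 \frac{1}{-3} = - \frac{1}{5 + d} + 1 \left(- \frac{1}{3}\right) = - \frac{1}{5 + d} - \frac{1}{3} = - \frac{1}{3} - \frac{1}{5 + d}$)
$W = 0$
$\left(-13 - W\right) \left(3 + N{\left(1,4 \right)}\right) \left(-3 + 8\right) = \left(-13 - 0\right) \left(3 + \frac{-8 - 4}{3 \left(5 + 4\right)}\right) \left(-3 + 8\right) = \left(-13 + 0\right) \left(3 + \frac{-8 - 4}{3 \cdot 9}\right) 5 = - 13 \left(3 + \frac{1}{3} \cdot \frac{1}{9} \left(-12\right)\right) 5 = - 13 \left(3 - \frac{4}{9}\right) 5 = \left(-13\right) \frac{23}{9} \cdot 5 = \left(- \frac{299}{9}\right) 5 = - \frac{1495}{9}$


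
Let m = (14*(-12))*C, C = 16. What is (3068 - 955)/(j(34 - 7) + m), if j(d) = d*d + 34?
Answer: -2113/1925 ≈ -1.0977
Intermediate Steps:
j(d) = 34 + d**2 (j(d) = d**2 + 34 = 34 + d**2)
m = -2688 (m = (14*(-12))*16 = -168*16 = -2688)
(3068 - 955)/(j(34 - 7) + m) = (3068 - 955)/((34 + (34 - 7)**2) - 2688) = 2113/((34 + 27**2) - 2688) = 2113/((34 + 729) - 2688) = 2113/(763 - 2688) = 2113/(-1925) = 2113*(-1/1925) = -2113/1925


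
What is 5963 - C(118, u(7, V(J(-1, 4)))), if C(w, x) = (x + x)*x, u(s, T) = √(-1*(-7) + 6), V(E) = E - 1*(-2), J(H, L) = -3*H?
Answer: 5937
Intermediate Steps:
V(E) = 2 + E (V(E) = E + 2 = 2 + E)
u(s, T) = √13 (u(s, T) = √(7 + 6) = √13)
C(w, x) = 2*x² (C(w, x) = (2*x)*x = 2*x²)
5963 - C(118, u(7, V(J(-1, 4)))) = 5963 - 2*(√13)² = 5963 - 2*13 = 5963 - 1*26 = 5963 - 26 = 5937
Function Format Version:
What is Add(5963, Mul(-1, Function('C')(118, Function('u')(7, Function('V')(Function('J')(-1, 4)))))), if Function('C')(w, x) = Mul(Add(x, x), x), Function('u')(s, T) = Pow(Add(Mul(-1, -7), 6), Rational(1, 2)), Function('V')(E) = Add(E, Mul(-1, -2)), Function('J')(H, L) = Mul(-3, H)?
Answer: 5937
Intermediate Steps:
Function('V')(E) = Add(2, E) (Function('V')(E) = Add(E, 2) = Add(2, E))
Function('u')(s, T) = Pow(13, Rational(1, 2)) (Function('u')(s, T) = Pow(Add(7, 6), Rational(1, 2)) = Pow(13, Rational(1, 2)))
Function('C')(w, x) = Mul(2, Pow(x, 2)) (Function('C')(w, x) = Mul(Mul(2, x), x) = Mul(2, Pow(x, 2)))
Add(5963, Mul(-1, Function('C')(118, Function('u')(7, Function('V')(Function('J')(-1, 4)))))) = Add(5963, Mul(-1, Mul(2, Pow(Pow(13, Rational(1, 2)), 2)))) = Add(5963, Mul(-1, Mul(2, 13))) = Add(5963, Mul(-1, 26)) = Add(5963, -26) = 5937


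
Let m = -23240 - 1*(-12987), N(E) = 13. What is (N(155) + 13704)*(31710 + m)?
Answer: 294325669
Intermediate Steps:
m = -10253 (m = -23240 + 12987 = -10253)
(N(155) + 13704)*(31710 + m) = (13 + 13704)*(31710 - 10253) = 13717*21457 = 294325669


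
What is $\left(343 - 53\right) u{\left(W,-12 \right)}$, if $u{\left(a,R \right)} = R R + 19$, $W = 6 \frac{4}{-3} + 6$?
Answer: $47270$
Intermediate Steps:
$W = -2$ ($W = 6 \cdot 4 \left(- \frac{1}{3}\right) + 6 = 6 \left(- \frac{4}{3}\right) + 6 = -8 + 6 = -2$)
$u{\left(a,R \right)} = 19 + R^{2}$ ($u{\left(a,R \right)} = R^{2} + 19 = 19 + R^{2}$)
$\left(343 - 53\right) u{\left(W,-12 \right)} = \left(343 - 53\right) \left(19 + \left(-12\right)^{2}\right) = 290 \left(19 + 144\right) = 290 \cdot 163 = 47270$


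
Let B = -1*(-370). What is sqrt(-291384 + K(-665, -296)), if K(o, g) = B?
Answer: I*sqrt(291014) ≈ 539.46*I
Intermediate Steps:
B = 370
K(o, g) = 370
sqrt(-291384 + K(-665, -296)) = sqrt(-291384 + 370) = sqrt(-291014) = I*sqrt(291014)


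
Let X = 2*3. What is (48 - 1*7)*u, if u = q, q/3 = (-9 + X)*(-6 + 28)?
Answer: -8118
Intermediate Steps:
X = 6
q = -198 (q = 3*((-9 + 6)*(-6 + 28)) = 3*(-3*22) = 3*(-66) = -198)
u = -198
(48 - 1*7)*u = (48 - 1*7)*(-198) = (48 - 7)*(-198) = 41*(-198) = -8118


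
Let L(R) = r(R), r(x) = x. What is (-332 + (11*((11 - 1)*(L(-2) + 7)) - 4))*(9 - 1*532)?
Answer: -111922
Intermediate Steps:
L(R) = R
(-332 + (11*((11 - 1)*(L(-2) + 7)) - 4))*(9 - 1*532) = (-332 + (11*((11 - 1)*(-2 + 7)) - 4))*(9 - 1*532) = (-332 + (11*(10*5) - 4))*(9 - 532) = (-332 + (11*50 - 4))*(-523) = (-332 + (550 - 4))*(-523) = (-332 + 546)*(-523) = 214*(-523) = -111922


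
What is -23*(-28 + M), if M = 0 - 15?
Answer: 989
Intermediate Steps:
M = -15
-23*(-28 + M) = -23*(-28 - 15) = -23*(-43) = 989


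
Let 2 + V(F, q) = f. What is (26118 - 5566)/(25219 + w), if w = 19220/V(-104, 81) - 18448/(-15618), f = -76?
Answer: 695459128/845087435 ≈ 0.82294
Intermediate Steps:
V(F, q) = -78 (V(F, q) = -2 - 76 = -78)
w = -8298306/33839 (w = 19220/(-78) - 18448/(-15618) = 19220*(-1/78) - 18448*(-1/15618) = -9610/39 + 9224/7809 = -8298306/33839 ≈ -245.23)
(26118 - 5566)/(25219 + w) = (26118 - 5566)/(25219 - 8298306/33839) = 20552/(845087435/33839) = 20552*(33839/845087435) = 695459128/845087435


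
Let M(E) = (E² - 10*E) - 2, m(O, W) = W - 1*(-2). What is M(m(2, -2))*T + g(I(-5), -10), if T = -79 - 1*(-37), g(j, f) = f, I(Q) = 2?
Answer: 74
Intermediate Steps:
m(O, W) = 2 + W (m(O, W) = W + 2 = 2 + W)
M(E) = -2 + E² - 10*E
T = -42 (T = -79 + 37 = -42)
M(m(2, -2))*T + g(I(-5), -10) = (-2 + (2 - 2)² - 10*(2 - 2))*(-42) - 10 = (-2 + 0² - 10*0)*(-42) - 10 = (-2 + 0 + 0)*(-42) - 10 = -2*(-42) - 10 = 84 - 10 = 74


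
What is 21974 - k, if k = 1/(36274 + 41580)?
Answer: 1710763795/77854 ≈ 21974.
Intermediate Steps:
k = 1/77854 ≈ 1.2845e-5
21974 - k = 21974 - 1*1/77854 = 21974 - 1/77854 = 1710763795/77854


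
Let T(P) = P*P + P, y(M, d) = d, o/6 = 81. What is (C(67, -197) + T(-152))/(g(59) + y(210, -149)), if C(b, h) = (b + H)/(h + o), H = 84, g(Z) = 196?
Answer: 6633279/13583 ≈ 488.35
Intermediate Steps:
o = 486 (o = 6*81 = 486)
C(b, h) = (84 + b)/(486 + h) (C(b, h) = (b + 84)/(h + 486) = (84 + b)/(486 + h))
T(P) = P + P² (T(P) = P² + P = P + P²)
(C(67, -197) + T(-152))/(g(59) + y(210, -149)) = ((84 + 67)/(486 - 197) - 152*(1 - 152))/(196 - 149) = (151/289 - 152*(-151))/47 = ((1/289)*151 + 22952)*(1/47) = (151/289 + 22952)*(1/47) = (6633279/289)*(1/47) = 6633279/13583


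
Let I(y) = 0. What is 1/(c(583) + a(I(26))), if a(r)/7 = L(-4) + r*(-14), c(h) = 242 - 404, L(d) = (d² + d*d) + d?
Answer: 1/34 ≈ 0.029412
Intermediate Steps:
L(d) = d + 2*d² (L(d) = (d² + d²) + d = 2*d² + d = d + 2*d²)
c(h) = -162
a(r) = 196 - 98*r (a(r) = 7*(-4*(1 + 2*(-4)) + r*(-14)) = 7*(-4*(1 - 8) - 14*r) = 7*(-4*(-7) - 14*r) = 7*(28 - 14*r) = 196 - 98*r)
1/(c(583) + a(I(26))) = 1/(-162 + (196 - 98*0)) = 1/(-162 + (196 + 0)) = 1/(-162 + 196) = 1/34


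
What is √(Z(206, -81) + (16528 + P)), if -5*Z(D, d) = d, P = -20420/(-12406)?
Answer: √15915949344195/31015 ≈ 128.63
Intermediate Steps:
P = 10210/6203 (P = -20420*(-1/12406) = 10210/6203 ≈ 1.6460)
Z(D, d) = -d/5
√(Z(206, -81) + (16528 + P)) = √(-⅕*(-81) + (16528 + 10210/6203)) = √(81/5 + 102533394/6203) = √(513169413/31015) = √15915949344195/31015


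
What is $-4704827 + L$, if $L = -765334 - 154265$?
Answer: $-5624426$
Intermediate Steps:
$L = -919599$ ($L = -765334 - 154265 = -919599$)
$-4704827 + L = -4704827 - 919599 = -5624426$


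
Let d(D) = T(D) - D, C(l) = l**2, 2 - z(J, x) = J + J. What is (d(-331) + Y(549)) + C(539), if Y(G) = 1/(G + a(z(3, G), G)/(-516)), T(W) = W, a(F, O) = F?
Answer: 20575278391/70822 ≈ 2.9052e+5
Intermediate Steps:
z(J, x) = 2 - 2*J (z(J, x) = 2 - (J + J) = 2 - 2*J)
Y(G) = 1/(1/129 + G) (Y(G) = 1/(G + (2 - 2*3)/(-516)) = 1/(G + (2 - 6)*(-1/516)) = 1/(G - 4*(-1/516)) = 1/(G + 1/129) = 1/(1/129 + G))
d(D) = 0 (d(D) = D - D = 0)
(d(-331) + Y(549)) + C(539) = (0 + 129/(1 + 129*549)) + 539**2 = (0 + 129/(1 + 70821)) + 290521 = (0 + 129/70822) + 290521 = 129/70822 + 290521 = 20575278391/70822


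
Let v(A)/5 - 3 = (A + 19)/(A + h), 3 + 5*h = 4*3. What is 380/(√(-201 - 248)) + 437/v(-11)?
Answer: 10051/245 - 380*I*√449/449 ≈ 41.024 - 17.933*I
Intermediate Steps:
h = 9/5 (h = -⅗ + (4*3)/5 = -⅗ + (⅕)*12 = -⅗ + 12/5 = 9/5 ≈ 1.8000)
v(A) = 15 + 5*(19 + A)/(9/5 + A) (v(A) = 15 + 5*((A + 19)/(A + 9/5)) = 15 + 5*((19 + A)/(9/5 + A)) = 15 + 5*(19 + A)/(9/5 + A))
380/(√(-201 - 248)) + 437/v(-11) = 380/(√(-201 - 248)) + 437/((10*(61 + 10*(-11))/(9 + 5*(-11)))) = 380/(√(-449)) + 437/((10*(61 - 110)/(9 - 55))) = 380/((I*√449)) + 437/((10*(-49)/(-46))) = 380*(-I*√449/449) + 437/((10*(-1/46)*(-49))) = -380*I*√449/449 + 437/(245/23) = -380*I*√449/449 + 437*(23/245) = -380*I*√449/449 + 10051/245 = 10051/245 - 380*I*√449/449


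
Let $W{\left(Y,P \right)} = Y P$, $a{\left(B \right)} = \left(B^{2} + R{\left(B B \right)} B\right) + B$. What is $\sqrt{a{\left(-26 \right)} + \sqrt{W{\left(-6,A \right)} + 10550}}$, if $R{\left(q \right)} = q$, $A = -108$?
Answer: $\sqrt{-16926 + \sqrt{11198}} \approx 129.69 i$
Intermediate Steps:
$a{\left(B \right)} = B + B^{2} + B^{3}$ ($a{\left(B \right)} = \left(B^{2} + B B B\right) + B = \left(B^{2} + B^{2} B\right) + B = \left(B^{2} + B^{3}\right) + B = B + B^{2} + B^{3}$)
$W{\left(Y,P \right)} = P Y$
$\sqrt{a{\left(-26 \right)} + \sqrt{W{\left(-6,A \right)} + 10550}} = \sqrt{- 26 \left(1 - 26 + \left(-26\right)^{2}\right) + \sqrt{\left(-108\right) \left(-6\right) + 10550}} = \sqrt{- 26 \left(1 - 26 + 676\right) + \sqrt{648 + 10550}} = \sqrt{\left(-26\right) 651 + \sqrt{11198}} = \sqrt{-16926 + \sqrt{11198}}$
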